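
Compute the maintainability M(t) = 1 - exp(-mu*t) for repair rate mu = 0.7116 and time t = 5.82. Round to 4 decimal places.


mu = 0.7116, t = 5.82
mu * t = 0.7116 * 5.82 = 4.1415
exp(-4.1415) = 0.0159
M(t) = 1 - 0.0159
M(t) = 0.9841

0.9841


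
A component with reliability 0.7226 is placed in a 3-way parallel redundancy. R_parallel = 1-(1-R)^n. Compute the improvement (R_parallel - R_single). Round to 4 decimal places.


R_single = 0.7226, n = 3
1 - R_single = 0.2774
(1 - R_single)^n = 0.2774^3 = 0.0213
R_parallel = 1 - 0.0213 = 0.9787
Improvement = 0.9787 - 0.7226
Improvement = 0.2561

0.2561


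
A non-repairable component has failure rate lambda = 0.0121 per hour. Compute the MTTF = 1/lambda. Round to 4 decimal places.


lambda = 0.0121
MTTF = 1 / 0.0121
MTTF = 82.6446

82.6446


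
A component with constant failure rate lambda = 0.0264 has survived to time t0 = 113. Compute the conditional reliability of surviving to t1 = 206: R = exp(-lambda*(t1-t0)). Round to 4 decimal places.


lambda = 0.0264
t0 = 113, t1 = 206
t1 - t0 = 93
lambda * (t1-t0) = 0.0264 * 93 = 2.4552
R = exp(-2.4552)
R = 0.0858

0.0858


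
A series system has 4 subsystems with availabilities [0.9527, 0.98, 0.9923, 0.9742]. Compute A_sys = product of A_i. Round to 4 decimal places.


Subsystems: [0.9527, 0.98, 0.9923, 0.9742]
After subsystem 1 (A=0.9527): product = 0.9527
After subsystem 2 (A=0.98): product = 0.9336
After subsystem 3 (A=0.9923): product = 0.9265
After subsystem 4 (A=0.9742): product = 0.9026
A_sys = 0.9026

0.9026


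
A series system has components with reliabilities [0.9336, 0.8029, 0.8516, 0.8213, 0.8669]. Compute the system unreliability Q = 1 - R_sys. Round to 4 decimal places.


Components: [0.9336, 0.8029, 0.8516, 0.8213, 0.8669]
After component 1: product = 0.9336
After component 2: product = 0.7496
After component 3: product = 0.6383
After component 4: product = 0.5243
After component 5: product = 0.4545
R_sys = 0.4545
Q = 1 - 0.4545 = 0.5455

0.5455


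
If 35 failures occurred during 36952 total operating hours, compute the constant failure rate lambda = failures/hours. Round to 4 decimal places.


failures = 35
total_hours = 36952
lambda = 35 / 36952
lambda = 0.0009

0.0009


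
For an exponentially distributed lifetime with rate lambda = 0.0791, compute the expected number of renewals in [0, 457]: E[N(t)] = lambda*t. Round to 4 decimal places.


lambda = 0.0791
t = 457
E[N(t)] = lambda * t
E[N(t)] = 0.0791 * 457
E[N(t)] = 36.1487

36.1487


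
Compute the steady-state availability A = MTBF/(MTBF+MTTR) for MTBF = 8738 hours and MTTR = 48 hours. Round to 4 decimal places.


MTBF = 8738
MTTR = 48
MTBF + MTTR = 8786
A = 8738 / 8786
A = 0.9945

0.9945


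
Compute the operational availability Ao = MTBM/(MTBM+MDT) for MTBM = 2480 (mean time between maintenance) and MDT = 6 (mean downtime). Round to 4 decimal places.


MTBM = 2480
MDT = 6
MTBM + MDT = 2486
Ao = 2480 / 2486
Ao = 0.9976

0.9976


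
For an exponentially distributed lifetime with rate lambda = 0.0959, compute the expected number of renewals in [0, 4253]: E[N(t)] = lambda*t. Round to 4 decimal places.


lambda = 0.0959
t = 4253
E[N(t)] = lambda * t
E[N(t)] = 0.0959 * 4253
E[N(t)] = 407.8627

407.8627


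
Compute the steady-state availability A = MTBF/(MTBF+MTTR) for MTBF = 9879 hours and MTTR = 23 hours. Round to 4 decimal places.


MTBF = 9879
MTTR = 23
MTBF + MTTR = 9902
A = 9879 / 9902
A = 0.9977

0.9977


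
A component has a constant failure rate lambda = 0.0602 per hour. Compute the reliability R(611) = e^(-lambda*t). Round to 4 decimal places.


lambda = 0.0602
t = 611
lambda * t = 36.7822
R(t) = e^(-36.7822)
R(t) = 0.0

0.0


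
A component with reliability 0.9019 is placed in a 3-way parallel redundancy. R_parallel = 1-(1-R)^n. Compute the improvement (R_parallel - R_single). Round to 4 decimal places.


R_single = 0.9019, n = 3
1 - R_single = 0.0981
(1 - R_single)^n = 0.0981^3 = 0.0009
R_parallel = 1 - 0.0009 = 0.9991
Improvement = 0.9991 - 0.9019
Improvement = 0.0972

0.0972


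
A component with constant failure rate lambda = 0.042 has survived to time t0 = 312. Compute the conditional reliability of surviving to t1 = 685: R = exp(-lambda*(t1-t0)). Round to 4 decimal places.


lambda = 0.042
t0 = 312, t1 = 685
t1 - t0 = 373
lambda * (t1-t0) = 0.042 * 373 = 15.666
R = exp(-15.666)
R = 0.0

0.0


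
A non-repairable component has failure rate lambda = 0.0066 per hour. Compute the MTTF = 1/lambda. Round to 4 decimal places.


lambda = 0.0066
MTTF = 1 / 0.0066
MTTF = 151.5152

151.5152


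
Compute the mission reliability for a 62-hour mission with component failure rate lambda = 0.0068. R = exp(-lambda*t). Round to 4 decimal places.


lambda = 0.0068
mission_time = 62
lambda * t = 0.0068 * 62 = 0.4216
R = exp(-0.4216)
R = 0.656

0.656


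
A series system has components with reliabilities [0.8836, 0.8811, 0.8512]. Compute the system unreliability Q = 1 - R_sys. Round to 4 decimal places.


Components: [0.8836, 0.8811, 0.8512]
After component 1: product = 0.8836
After component 2: product = 0.7785
After component 3: product = 0.6627
R_sys = 0.6627
Q = 1 - 0.6627 = 0.3373

0.3373


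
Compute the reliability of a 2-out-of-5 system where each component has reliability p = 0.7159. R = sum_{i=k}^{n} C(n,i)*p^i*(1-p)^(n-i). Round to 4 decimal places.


k = 2, n = 5, p = 0.7159
i=2: C(5,2)=10 * 0.7159^2 * 0.2841^3 = 0.1175
i=3: C(5,3)=10 * 0.7159^3 * 0.2841^2 = 0.2961
i=4: C(5,4)=5 * 0.7159^4 * 0.2841^1 = 0.3731
i=5: C(5,5)=1 * 0.7159^5 * 0.2841^0 = 0.188
R = sum of terms = 0.9748

0.9748


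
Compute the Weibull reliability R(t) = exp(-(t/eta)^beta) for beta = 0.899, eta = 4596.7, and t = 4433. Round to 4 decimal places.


beta = 0.899, eta = 4596.7, t = 4433
t/eta = 4433 / 4596.7 = 0.9644
(t/eta)^beta = 0.9644^0.899 = 0.9679
R(t) = exp(-0.9679)
R(t) = 0.3799

0.3799


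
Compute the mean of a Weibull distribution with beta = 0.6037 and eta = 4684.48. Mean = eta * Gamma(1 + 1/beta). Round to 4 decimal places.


beta = 0.6037, eta = 4684.48
1/beta = 1.6565
1 + 1/beta = 2.6565
Gamma(2.6565) = 1.4926
Mean = 4684.48 * 1.4926
Mean = 6992.2602

6992.2602


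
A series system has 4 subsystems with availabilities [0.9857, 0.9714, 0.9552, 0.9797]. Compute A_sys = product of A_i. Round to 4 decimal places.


Subsystems: [0.9857, 0.9714, 0.9552, 0.9797]
After subsystem 1 (A=0.9857): product = 0.9857
After subsystem 2 (A=0.9714): product = 0.9575
After subsystem 3 (A=0.9552): product = 0.9146
After subsystem 4 (A=0.9797): product = 0.896
A_sys = 0.896

0.896


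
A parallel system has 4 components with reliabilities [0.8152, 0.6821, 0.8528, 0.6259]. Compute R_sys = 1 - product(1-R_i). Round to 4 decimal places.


Components: [0.8152, 0.6821, 0.8528, 0.6259]
(1 - 0.8152) = 0.1848, running product = 0.1848
(1 - 0.6821) = 0.3179, running product = 0.0587
(1 - 0.8528) = 0.1472, running product = 0.0086
(1 - 0.6259) = 0.3741, running product = 0.0032
Product of (1-R_i) = 0.0032
R_sys = 1 - 0.0032 = 0.9968

0.9968


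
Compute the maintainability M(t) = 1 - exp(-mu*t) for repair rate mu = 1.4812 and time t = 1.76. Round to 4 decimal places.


mu = 1.4812, t = 1.76
mu * t = 1.4812 * 1.76 = 2.6069
exp(-2.6069) = 0.0738
M(t) = 1 - 0.0738
M(t) = 0.9262

0.9262


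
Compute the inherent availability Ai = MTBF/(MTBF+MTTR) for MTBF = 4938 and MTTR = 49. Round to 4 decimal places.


MTBF = 4938
MTTR = 49
MTBF + MTTR = 4987
Ai = 4938 / 4987
Ai = 0.9902

0.9902


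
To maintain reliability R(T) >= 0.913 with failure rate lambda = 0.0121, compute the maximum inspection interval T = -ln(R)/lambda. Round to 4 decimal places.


R_target = 0.913
lambda = 0.0121
-ln(0.913) = 0.091
T = 0.091 / 0.0121
T = 7.5223

7.5223


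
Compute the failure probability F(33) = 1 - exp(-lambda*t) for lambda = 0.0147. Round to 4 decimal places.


lambda = 0.0147, t = 33
lambda * t = 0.4851
exp(-0.4851) = 0.6156
F(t) = 1 - 0.6156
F(t) = 0.3844

0.3844


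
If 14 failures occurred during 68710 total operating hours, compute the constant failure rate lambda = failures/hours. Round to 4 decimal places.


failures = 14
total_hours = 68710
lambda = 14 / 68710
lambda = 0.0002

0.0002


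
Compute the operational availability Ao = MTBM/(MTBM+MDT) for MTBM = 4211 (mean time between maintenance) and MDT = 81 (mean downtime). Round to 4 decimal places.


MTBM = 4211
MDT = 81
MTBM + MDT = 4292
Ao = 4211 / 4292
Ao = 0.9811

0.9811


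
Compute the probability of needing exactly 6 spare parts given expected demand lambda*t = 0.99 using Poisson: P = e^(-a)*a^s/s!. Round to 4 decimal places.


a = 0.99, s = 6
e^(-a) = e^(-0.99) = 0.3716
a^s = 0.99^6 = 0.9415
s! = 720
P = 0.3716 * 0.9415 / 720
P = 0.0005

0.0005


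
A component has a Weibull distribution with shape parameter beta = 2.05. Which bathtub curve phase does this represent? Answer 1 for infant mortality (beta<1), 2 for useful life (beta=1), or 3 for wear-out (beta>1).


beta = 2.05
Compare beta to 1:
beta < 1 => infant mortality (phase 1)
beta = 1 => useful life (phase 2)
beta > 1 => wear-out (phase 3)
Since beta = 2.05, this is wear-out (increasing failure rate)
Phase = 3

3


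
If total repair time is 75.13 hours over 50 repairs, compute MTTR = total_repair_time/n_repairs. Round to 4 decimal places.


total_repair_time = 75.13
n_repairs = 50
MTTR = 75.13 / 50
MTTR = 1.5026

1.5026


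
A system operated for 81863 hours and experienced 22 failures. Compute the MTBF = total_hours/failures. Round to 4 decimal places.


total_hours = 81863
failures = 22
MTBF = 81863 / 22
MTBF = 3721.0455

3721.0455


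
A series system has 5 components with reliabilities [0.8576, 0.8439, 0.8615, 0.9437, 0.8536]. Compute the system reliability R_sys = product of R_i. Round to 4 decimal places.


Components: [0.8576, 0.8439, 0.8615, 0.9437, 0.8536]
After component 1 (R=0.8576): product = 0.8576
After component 2 (R=0.8439): product = 0.7237
After component 3 (R=0.8615): product = 0.6235
After component 4 (R=0.9437): product = 0.5884
After component 5 (R=0.8536): product = 0.5022
R_sys = 0.5022

0.5022


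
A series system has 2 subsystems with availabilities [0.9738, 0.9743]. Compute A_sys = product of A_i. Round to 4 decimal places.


Subsystems: [0.9738, 0.9743]
After subsystem 1 (A=0.9738): product = 0.9738
After subsystem 2 (A=0.9743): product = 0.9488
A_sys = 0.9488

0.9488


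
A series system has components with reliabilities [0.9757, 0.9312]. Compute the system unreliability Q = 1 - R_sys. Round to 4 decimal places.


Components: [0.9757, 0.9312]
After component 1: product = 0.9757
After component 2: product = 0.9086
R_sys = 0.9086
Q = 1 - 0.9086 = 0.0914

0.0914


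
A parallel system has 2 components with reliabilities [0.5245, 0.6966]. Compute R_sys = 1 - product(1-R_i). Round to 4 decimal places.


Components: [0.5245, 0.6966]
(1 - 0.5245) = 0.4755, running product = 0.4755
(1 - 0.6966) = 0.3034, running product = 0.1443
Product of (1-R_i) = 0.1443
R_sys = 1 - 0.1443 = 0.8557

0.8557


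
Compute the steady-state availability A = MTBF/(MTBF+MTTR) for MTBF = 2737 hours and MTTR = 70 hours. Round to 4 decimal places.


MTBF = 2737
MTTR = 70
MTBF + MTTR = 2807
A = 2737 / 2807
A = 0.9751

0.9751


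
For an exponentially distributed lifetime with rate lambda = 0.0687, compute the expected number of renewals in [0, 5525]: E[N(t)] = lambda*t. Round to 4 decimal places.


lambda = 0.0687
t = 5525
E[N(t)] = lambda * t
E[N(t)] = 0.0687 * 5525
E[N(t)] = 379.5675

379.5675


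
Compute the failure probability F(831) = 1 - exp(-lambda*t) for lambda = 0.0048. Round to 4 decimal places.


lambda = 0.0048, t = 831
lambda * t = 3.9888
exp(-3.9888) = 0.0185
F(t) = 1 - 0.0185
F(t) = 0.9815

0.9815


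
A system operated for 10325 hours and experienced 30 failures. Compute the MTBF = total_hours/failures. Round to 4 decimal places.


total_hours = 10325
failures = 30
MTBF = 10325 / 30
MTBF = 344.1667

344.1667


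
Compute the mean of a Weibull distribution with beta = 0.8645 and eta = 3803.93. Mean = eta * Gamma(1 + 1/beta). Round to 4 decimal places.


beta = 0.8645, eta = 3803.93
1/beta = 1.1567
1 + 1/beta = 2.1567
Gamma(2.1567) = 1.0767
Mean = 3803.93 * 1.0767
Mean = 4095.8551

4095.8551


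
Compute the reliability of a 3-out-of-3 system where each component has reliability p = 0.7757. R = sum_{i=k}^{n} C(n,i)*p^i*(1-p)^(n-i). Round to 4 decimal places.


k = 3, n = 3, p = 0.7757
i=3: C(3,3)=1 * 0.7757^3 * 0.2243^0 = 0.4667
R = sum of terms = 0.4667

0.4667


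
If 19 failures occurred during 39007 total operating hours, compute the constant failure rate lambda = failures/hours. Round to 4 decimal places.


failures = 19
total_hours = 39007
lambda = 19 / 39007
lambda = 0.0005

0.0005


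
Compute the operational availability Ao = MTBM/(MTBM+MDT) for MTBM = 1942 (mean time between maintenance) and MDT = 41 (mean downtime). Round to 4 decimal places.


MTBM = 1942
MDT = 41
MTBM + MDT = 1983
Ao = 1942 / 1983
Ao = 0.9793

0.9793


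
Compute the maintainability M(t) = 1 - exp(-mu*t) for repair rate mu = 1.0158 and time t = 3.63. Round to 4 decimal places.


mu = 1.0158, t = 3.63
mu * t = 1.0158 * 3.63 = 3.6874
exp(-3.6874) = 0.025
M(t) = 1 - 0.025
M(t) = 0.975

0.975


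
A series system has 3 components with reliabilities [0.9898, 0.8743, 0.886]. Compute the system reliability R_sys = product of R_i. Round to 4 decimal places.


Components: [0.9898, 0.8743, 0.886]
After component 1 (R=0.9898): product = 0.9898
After component 2 (R=0.8743): product = 0.8654
After component 3 (R=0.886): product = 0.7667
R_sys = 0.7667

0.7667


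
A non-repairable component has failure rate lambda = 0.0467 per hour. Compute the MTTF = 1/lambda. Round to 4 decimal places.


lambda = 0.0467
MTTF = 1 / 0.0467
MTTF = 21.4133

21.4133


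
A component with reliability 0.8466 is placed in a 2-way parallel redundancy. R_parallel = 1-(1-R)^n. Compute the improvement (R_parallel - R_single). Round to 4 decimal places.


R_single = 0.8466, n = 2
1 - R_single = 0.1534
(1 - R_single)^n = 0.1534^2 = 0.0235
R_parallel = 1 - 0.0235 = 0.9765
Improvement = 0.9765 - 0.8466
Improvement = 0.1299

0.1299


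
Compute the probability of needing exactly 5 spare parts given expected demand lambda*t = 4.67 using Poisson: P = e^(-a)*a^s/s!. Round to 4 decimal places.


a = 4.67, s = 5
e^(-a) = e^(-4.67) = 0.0094
a^s = 4.67^5 = 2221.1833
s! = 120
P = 0.0094 * 2221.1833 / 120
P = 0.1735

0.1735


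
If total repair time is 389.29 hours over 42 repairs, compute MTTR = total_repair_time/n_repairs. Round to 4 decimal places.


total_repair_time = 389.29
n_repairs = 42
MTTR = 389.29 / 42
MTTR = 9.2688

9.2688


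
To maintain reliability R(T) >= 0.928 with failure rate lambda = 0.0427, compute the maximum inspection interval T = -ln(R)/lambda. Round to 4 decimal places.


R_target = 0.928
lambda = 0.0427
-ln(0.928) = 0.0747
T = 0.0747 / 0.0427
T = 1.75

1.75


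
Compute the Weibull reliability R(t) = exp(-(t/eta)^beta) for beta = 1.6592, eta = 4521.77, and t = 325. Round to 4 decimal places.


beta = 1.6592, eta = 4521.77, t = 325
t/eta = 325 / 4521.77 = 0.0719
(t/eta)^beta = 0.0719^1.6592 = 0.0127
R(t) = exp(-0.0127)
R(t) = 0.9874

0.9874


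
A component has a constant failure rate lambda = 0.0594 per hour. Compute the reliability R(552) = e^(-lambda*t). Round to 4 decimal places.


lambda = 0.0594
t = 552
lambda * t = 32.7888
R(t) = e^(-32.7888)
R(t) = 0.0

0.0


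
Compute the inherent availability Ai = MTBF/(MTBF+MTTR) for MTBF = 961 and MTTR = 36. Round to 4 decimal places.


MTBF = 961
MTTR = 36
MTBF + MTTR = 997
Ai = 961 / 997
Ai = 0.9639

0.9639


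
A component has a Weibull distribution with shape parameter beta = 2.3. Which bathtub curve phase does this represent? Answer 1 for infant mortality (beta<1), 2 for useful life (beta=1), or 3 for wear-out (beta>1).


beta = 2.3
Compare beta to 1:
beta < 1 => infant mortality (phase 1)
beta = 1 => useful life (phase 2)
beta > 1 => wear-out (phase 3)
Since beta = 2.3, this is wear-out (increasing failure rate)
Phase = 3

3


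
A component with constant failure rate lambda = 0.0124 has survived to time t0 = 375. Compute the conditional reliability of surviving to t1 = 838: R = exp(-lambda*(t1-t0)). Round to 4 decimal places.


lambda = 0.0124
t0 = 375, t1 = 838
t1 - t0 = 463
lambda * (t1-t0) = 0.0124 * 463 = 5.7412
R = exp(-5.7412)
R = 0.0032

0.0032


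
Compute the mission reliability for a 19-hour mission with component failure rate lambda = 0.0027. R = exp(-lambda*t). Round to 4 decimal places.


lambda = 0.0027
mission_time = 19
lambda * t = 0.0027 * 19 = 0.0513
R = exp(-0.0513)
R = 0.95

0.95


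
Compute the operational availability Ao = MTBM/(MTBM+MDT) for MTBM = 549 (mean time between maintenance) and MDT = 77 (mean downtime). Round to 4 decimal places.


MTBM = 549
MDT = 77
MTBM + MDT = 626
Ao = 549 / 626
Ao = 0.877

0.877


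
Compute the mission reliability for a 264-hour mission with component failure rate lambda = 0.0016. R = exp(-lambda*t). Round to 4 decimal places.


lambda = 0.0016
mission_time = 264
lambda * t = 0.0016 * 264 = 0.4224
R = exp(-0.4224)
R = 0.6555

0.6555


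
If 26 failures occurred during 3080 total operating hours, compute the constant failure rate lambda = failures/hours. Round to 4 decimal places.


failures = 26
total_hours = 3080
lambda = 26 / 3080
lambda = 0.0084

0.0084


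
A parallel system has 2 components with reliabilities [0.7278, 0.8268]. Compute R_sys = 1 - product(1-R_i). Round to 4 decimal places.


Components: [0.7278, 0.8268]
(1 - 0.7278) = 0.2722, running product = 0.2722
(1 - 0.8268) = 0.1732, running product = 0.0471
Product of (1-R_i) = 0.0471
R_sys = 1 - 0.0471 = 0.9529

0.9529


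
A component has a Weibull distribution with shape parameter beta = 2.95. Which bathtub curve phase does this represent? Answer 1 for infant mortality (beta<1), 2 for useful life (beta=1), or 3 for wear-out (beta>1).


beta = 2.95
Compare beta to 1:
beta < 1 => infant mortality (phase 1)
beta = 1 => useful life (phase 2)
beta > 1 => wear-out (phase 3)
Since beta = 2.95, this is wear-out (increasing failure rate)
Phase = 3

3


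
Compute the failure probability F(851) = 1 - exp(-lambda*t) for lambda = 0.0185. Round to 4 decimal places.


lambda = 0.0185, t = 851
lambda * t = 15.7435
exp(-15.7435) = 0.0
F(t) = 1 - 0.0
F(t) = 1.0

1.0


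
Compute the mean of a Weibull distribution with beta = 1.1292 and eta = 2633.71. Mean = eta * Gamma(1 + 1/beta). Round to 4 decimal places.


beta = 1.1292, eta = 2633.71
1/beta = 0.8856
1 + 1/beta = 1.8856
Gamma(1.8856) = 0.9569
Mean = 2633.71 * 0.9569
Mean = 2520.2189

2520.2189


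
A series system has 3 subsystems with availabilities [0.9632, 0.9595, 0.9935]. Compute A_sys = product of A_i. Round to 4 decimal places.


Subsystems: [0.9632, 0.9595, 0.9935]
After subsystem 1 (A=0.9632): product = 0.9632
After subsystem 2 (A=0.9595): product = 0.9242
After subsystem 3 (A=0.9935): product = 0.9182
A_sys = 0.9182

0.9182


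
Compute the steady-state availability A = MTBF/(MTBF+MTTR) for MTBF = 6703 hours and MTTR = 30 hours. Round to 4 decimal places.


MTBF = 6703
MTTR = 30
MTBF + MTTR = 6733
A = 6703 / 6733
A = 0.9955

0.9955


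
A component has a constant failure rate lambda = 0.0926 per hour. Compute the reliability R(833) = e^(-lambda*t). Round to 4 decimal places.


lambda = 0.0926
t = 833
lambda * t = 77.1358
R(t) = e^(-77.1358)
R(t) = 0.0

0.0


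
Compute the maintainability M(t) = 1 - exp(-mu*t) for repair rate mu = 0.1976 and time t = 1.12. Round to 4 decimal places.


mu = 0.1976, t = 1.12
mu * t = 0.1976 * 1.12 = 0.2213
exp(-0.2213) = 0.8015
M(t) = 1 - 0.8015
M(t) = 0.1985

0.1985


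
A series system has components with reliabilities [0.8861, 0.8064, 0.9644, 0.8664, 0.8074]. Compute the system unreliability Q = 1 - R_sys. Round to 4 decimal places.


Components: [0.8861, 0.8064, 0.9644, 0.8664, 0.8074]
After component 1: product = 0.8861
After component 2: product = 0.7146
After component 3: product = 0.6891
After component 4: product = 0.597
After component 5: product = 0.4821
R_sys = 0.4821
Q = 1 - 0.4821 = 0.5179

0.5179


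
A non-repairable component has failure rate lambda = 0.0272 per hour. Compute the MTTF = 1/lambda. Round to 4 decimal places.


lambda = 0.0272
MTTF = 1 / 0.0272
MTTF = 36.7647

36.7647


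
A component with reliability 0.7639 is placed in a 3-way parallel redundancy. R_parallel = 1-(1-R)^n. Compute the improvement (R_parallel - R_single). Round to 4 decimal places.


R_single = 0.7639, n = 3
1 - R_single = 0.2361
(1 - R_single)^n = 0.2361^3 = 0.0132
R_parallel = 1 - 0.0132 = 0.9868
Improvement = 0.9868 - 0.7639
Improvement = 0.2229

0.2229


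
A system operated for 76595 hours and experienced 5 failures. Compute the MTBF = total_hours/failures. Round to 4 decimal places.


total_hours = 76595
failures = 5
MTBF = 76595 / 5
MTBF = 15319.0

15319.0


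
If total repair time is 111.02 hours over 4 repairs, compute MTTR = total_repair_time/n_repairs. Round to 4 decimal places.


total_repair_time = 111.02
n_repairs = 4
MTTR = 111.02 / 4
MTTR = 27.755

27.755


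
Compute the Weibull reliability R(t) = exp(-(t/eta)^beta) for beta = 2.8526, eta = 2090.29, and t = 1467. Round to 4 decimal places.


beta = 2.8526, eta = 2090.29, t = 1467
t/eta = 1467 / 2090.29 = 0.7018
(t/eta)^beta = 0.7018^2.8526 = 0.3642
R(t) = exp(-0.3642)
R(t) = 0.6948

0.6948


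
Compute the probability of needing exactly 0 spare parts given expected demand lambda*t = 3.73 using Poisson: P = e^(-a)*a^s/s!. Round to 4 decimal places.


a = 3.73, s = 0
e^(-a) = e^(-3.73) = 0.024
a^s = 3.73^0 = 1.0
s! = 1
P = 0.024 * 1.0 / 1
P = 0.024

0.024


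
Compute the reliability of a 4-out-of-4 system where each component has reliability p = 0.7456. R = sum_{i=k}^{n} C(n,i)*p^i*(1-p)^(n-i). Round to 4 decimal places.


k = 4, n = 4, p = 0.7456
i=4: C(4,4)=1 * 0.7456^4 * 0.2544^0 = 0.309
R = sum of terms = 0.309

0.309


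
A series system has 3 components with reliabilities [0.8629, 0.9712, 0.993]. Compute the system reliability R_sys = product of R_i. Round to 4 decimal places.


Components: [0.8629, 0.9712, 0.993]
After component 1 (R=0.8629): product = 0.8629
After component 2 (R=0.9712): product = 0.838
After component 3 (R=0.993): product = 0.8322
R_sys = 0.8322

0.8322


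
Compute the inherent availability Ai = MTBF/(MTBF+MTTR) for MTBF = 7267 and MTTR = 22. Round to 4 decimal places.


MTBF = 7267
MTTR = 22
MTBF + MTTR = 7289
Ai = 7267 / 7289
Ai = 0.997

0.997


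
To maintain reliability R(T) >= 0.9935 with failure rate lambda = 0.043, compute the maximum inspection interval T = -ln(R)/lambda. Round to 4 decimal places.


R_target = 0.9935
lambda = 0.043
-ln(0.9935) = 0.0065
T = 0.0065 / 0.043
T = 0.1517

0.1517


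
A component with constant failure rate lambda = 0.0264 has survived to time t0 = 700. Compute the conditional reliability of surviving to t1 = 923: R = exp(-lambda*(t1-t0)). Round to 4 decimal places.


lambda = 0.0264
t0 = 700, t1 = 923
t1 - t0 = 223
lambda * (t1-t0) = 0.0264 * 223 = 5.8872
R = exp(-5.8872)
R = 0.0028

0.0028


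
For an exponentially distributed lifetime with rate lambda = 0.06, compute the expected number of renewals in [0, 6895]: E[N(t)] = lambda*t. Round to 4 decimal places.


lambda = 0.06
t = 6895
E[N(t)] = lambda * t
E[N(t)] = 0.06 * 6895
E[N(t)] = 413.7

413.7


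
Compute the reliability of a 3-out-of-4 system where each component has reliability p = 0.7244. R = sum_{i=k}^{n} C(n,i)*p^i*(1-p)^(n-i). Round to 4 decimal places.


k = 3, n = 4, p = 0.7244
i=3: C(4,3)=4 * 0.7244^3 * 0.2756^1 = 0.4191
i=4: C(4,4)=1 * 0.7244^4 * 0.2756^0 = 0.2754
R = sum of terms = 0.6944

0.6944


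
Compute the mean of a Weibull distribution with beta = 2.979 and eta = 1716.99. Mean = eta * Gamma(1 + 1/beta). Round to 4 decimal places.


beta = 2.979, eta = 1716.99
1/beta = 0.3357
1 + 1/beta = 1.3357
Gamma(1.3357) = 0.8927
Mean = 1716.99 * 0.8927
Mean = 1532.7659

1532.7659


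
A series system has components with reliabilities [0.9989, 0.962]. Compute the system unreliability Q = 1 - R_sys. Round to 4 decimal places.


Components: [0.9989, 0.962]
After component 1: product = 0.9989
After component 2: product = 0.9609
R_sys = 0.9609
Q = 1 - 0.9609 = 0.0391

0.0391


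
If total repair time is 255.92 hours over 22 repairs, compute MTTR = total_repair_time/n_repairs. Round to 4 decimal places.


total_repair_time = 255.92
n_repairs = 22
MTTR = 255.92 / 22
MTTR = 11.6327

11.6327


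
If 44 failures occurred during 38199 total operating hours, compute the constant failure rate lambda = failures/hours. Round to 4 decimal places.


failures = 44
total_hours = 38199
lambda = 44 / 38199
lambda = 0.0012

0.0012


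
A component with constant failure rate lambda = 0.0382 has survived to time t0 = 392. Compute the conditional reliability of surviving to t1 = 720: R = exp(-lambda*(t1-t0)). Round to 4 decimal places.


lambda = 0.0382
t0 = 392, t1 = 720
t1 - t0 = 328
lambda * (t1-t0) = 0.0382 * 328 = 12.5296
R = exp(-12.5296)
R = 0.0

0.0


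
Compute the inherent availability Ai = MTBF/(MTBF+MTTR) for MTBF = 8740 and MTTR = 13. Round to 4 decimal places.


MTBF = 8740
MTTR = 13
MTBF + MTTR = 8753
Ai = 8740 / 8753
Ai = 0.9985

0.9985


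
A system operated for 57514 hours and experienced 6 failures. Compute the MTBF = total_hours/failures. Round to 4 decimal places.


total_hours = 57514
failures = 6
MTBF = 57514 / 6
MTBF = 9585.6667

9585.6667


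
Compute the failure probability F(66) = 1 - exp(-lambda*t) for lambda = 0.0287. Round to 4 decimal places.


lambda = 0.0287, t = 66
lambda * t = 1.8942
exp(-1.8942) = 0.1504
F(t) = 1 - 0.1504
F(t) = 0.8496

0.8496


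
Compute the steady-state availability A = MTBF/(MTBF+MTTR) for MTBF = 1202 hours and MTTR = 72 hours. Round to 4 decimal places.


MTBF = 1202
MTTR = 72
MTBF + MTTR = 1274
A = 1202 / 1274
A = 0.9435

0.9435


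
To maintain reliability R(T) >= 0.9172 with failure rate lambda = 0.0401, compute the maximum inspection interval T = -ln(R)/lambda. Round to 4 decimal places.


R_target = 0.9172
lambda = 0.0401
-ln(0.9172) = 0.0864
T = 0.0864 / 0.0401
T = 2.1554

2.1554


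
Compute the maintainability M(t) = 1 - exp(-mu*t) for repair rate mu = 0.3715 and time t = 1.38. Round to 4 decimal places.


mu = 0.3715, t = 1.38
mu * t = 0.3715 * 1.38 = 0.5127
exp(-0.5127) = 0.5989
M(t) = 1 - 0.5989
M(t) = 0.4011

0.4011


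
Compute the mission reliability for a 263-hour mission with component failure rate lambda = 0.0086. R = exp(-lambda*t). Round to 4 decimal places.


lambda = 0.0086
mission_time = 263
lambda * t = 0.0086 * 263 = 2.2618
R = exp(-2.2618)
R = 0.1042

0.1042


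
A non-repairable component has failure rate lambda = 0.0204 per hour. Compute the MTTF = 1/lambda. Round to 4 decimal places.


lambda = 0.0204
MTTF = 1 / 0.0204
MTTF = 49.0196

49.0196


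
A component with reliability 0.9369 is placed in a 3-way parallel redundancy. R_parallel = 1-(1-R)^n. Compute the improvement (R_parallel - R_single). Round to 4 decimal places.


R_single = 0.9369, n = 3
1 - R_single = 0.0631
(1 - R_single)^n = 0.0631^3 = 0.0003
R_parallel = 1 - 0.0003 = 0.9997
Improvement = 0.9997 - 0.9369
Improvement = 0.0628

0.0628


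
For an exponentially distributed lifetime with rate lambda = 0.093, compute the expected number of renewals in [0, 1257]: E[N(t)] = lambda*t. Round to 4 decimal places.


lambda = 0.093
t = 1257
E[N(t)] = lambda * t
E[N(t)] = 0.093 * 1257
E[N(t)] = 116.901

116.901


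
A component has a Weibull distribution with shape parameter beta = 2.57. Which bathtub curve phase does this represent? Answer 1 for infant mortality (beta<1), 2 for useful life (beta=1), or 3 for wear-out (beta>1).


beta = 2.57
Compare beta to 1:
beta < 1 => infant mortality (phase 1)
beta = 1 => useful life (phase 2)
beta > 1 => wear-out (phase 3)
Since beta = 2.57, this is wear-out (increasing failure rate)
Phase = 3

3


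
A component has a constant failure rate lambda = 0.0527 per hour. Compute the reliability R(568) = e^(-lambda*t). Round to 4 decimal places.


lambda = 0.0527
t = 568
lambda * t = 29.9336
R(t) = e^(-29.9336)
R(t) = 0.0

0.0


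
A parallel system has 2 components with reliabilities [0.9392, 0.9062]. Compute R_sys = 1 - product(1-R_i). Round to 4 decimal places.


Components: [0.9392, 0.9062]
(1 - 0.9392) = 0.0608, running product = 0.0608
(1 - 0.9062) = 0.0938, running product = 0.0057
Product of (1-R_i) = 0.0057
R_sys = 1 - 0.0057 = 0.9943

0.9943


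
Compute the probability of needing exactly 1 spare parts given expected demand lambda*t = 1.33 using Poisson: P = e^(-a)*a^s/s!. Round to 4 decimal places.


a = 1.33, s = 1
e^(-a) = e^(-1.33) = 0.2645
a^s = 1.33^1 = 1.33
s! = 1
P = 0.2645 * 1.33 / 1
P = 0.3518

0.3518


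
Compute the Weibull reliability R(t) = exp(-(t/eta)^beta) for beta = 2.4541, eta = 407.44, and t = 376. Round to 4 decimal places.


beta = 2.4541, eta = 407.44, t = 376
t/eta = 376 / 407.44 = 0.9228
(t/eta)^beta = 0.9228^2.4541 = 0.8211
R(t) = exp(-0.8211)
R(t) = 0.4399

0.4399


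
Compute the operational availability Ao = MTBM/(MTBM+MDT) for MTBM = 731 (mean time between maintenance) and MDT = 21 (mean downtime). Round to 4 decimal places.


MTBM = 731
MDT = 21
MTBM + MDT = 752
Ao = 731 / 752
Ao = 0.9721

0.9721


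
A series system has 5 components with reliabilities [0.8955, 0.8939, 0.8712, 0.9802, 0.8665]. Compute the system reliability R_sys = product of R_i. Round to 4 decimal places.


Components: [0.8955, 0.8939, 0.8712, 0.9802, 0.8665]
After component 1 (R=0.8955): product = 0.8955
After component 2 (R=0.8939): product = 0.8005
After component 3 (R=0.8712): product = 0.6974
After component 4 (R=0.9802): product = 0.6836
After component 5 (R=0.8665): product = 0.5923
R_sys = 0.5923

0.5923


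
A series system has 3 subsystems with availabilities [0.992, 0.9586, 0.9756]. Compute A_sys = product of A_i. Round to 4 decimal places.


Subsystems: [0.992, 0.9586, 0.9756]
After subsystem 1 (A=0.992): product = 0.992
After subsystem 2 (A=0.9586): product = 0.9509
After subsystem 3 (A=0.9756): product = 0.9277
A_sys = 0.9277

0.9277


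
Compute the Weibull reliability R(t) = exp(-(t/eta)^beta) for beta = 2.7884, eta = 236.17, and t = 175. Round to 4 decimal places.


beta = 2.7884, eta = 236.17, t = 175
t/eta = 175 / 236.17 = 0.741
(t/eta)^beta = 0.741^2.7884 = 0.4335
R(t) = exp(-0.4335)
R(t) = 0.6482

0.6482


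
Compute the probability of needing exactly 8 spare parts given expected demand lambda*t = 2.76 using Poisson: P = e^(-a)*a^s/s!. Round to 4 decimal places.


a = 2.76, s = 8
e^(-a) = e^(-2.76) = 0.0633
a^s = 2.76^8 = 3367.229
s! = 40320
P = 0.0633 * 3367.229 / 40320
P = 0.0053

0.0053


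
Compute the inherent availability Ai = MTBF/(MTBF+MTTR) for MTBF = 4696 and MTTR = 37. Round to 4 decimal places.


MTBF = 4696
MTTR = 37
MTBF + MTTR = 4733
Ai = 4696 / 4733
Ai = 0.9922

0.9922


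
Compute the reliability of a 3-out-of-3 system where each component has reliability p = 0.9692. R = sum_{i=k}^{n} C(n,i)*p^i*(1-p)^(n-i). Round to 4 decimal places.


k = 3, n = 3, p = 0.9692
i=3: C(3,3)=1 * 0.9692^3 * 0.0308^0 = 0.9104
R = sum of terms = 0.9104

0.9104


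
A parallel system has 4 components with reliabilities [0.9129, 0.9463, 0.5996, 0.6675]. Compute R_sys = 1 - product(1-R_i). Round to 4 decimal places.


Components: [0.9129, 0.9463, 0.5996, 0.6675]
(1 - 0.9129) = 0.0871, running product = 0.0871
(1 - 0.9463) = 0.0537, running product = 0.0047
(1 - 0.5996) = 0.4004, running product = 0.0019
(1 - 0.6675) = 0.3325, running product = 0.0006
Product of (1-R_i) = 0.0006
R_sys = 1 - 0.0006 = 0.9994

0.9994


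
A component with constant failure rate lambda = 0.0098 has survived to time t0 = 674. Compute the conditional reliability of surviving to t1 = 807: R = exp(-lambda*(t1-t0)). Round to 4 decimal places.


lambda = 0.0098
t0 = 674, t1 = 807
t1 - t0 = 133
lambda * (t1-t0) = 0.0098 * 133 = 1.3034
R = exp(-1.3034)
R = 0.2716

0.2716


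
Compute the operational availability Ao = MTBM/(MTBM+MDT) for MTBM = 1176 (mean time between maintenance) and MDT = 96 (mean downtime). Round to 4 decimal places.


MTBM = 1176
MDT = 96
MTBM + MDT = 1272
Ao = 1176 / 1272
Ao = 0.9245

0.9245


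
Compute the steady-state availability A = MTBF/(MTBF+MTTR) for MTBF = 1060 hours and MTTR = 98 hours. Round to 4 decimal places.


MTBF = 1060
MTTR = 98
MTBF + MTTR = 1158
A = 1060 / 1158
A = 0.9154

0.9154


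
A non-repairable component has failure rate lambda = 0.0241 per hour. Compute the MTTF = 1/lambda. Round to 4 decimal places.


lambda = 0.0241
MTTF = 1 / 0.0241
MTTF = 41.4938

41.4938


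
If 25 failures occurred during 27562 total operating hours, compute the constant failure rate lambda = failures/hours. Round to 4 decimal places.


failures = 25
total_hours = 27562
lambda = 25 / 27562
lambda = 0.0009

0.0009


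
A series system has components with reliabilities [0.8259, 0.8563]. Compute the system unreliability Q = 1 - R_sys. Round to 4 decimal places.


Components: [0.8259, 0.8563]
After component 1: product = 0.8259
After component 2: product = 0.7072
R_sys = 0.7072
Q = 1 - 0.7072 = 0.2928

0.2928


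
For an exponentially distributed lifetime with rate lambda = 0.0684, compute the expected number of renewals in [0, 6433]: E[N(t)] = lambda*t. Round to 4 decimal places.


lambda = 0.0684
t = 6433
E[N(t)] = lambda * t
E[N(t)] = 0.0684 * 6433
E[N(t)] = 440.0172

440.0172


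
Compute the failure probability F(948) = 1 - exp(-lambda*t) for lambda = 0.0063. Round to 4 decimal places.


lambda = 0.0063, t = 948
lambda * t = 5.9724
exp(-5.9724) = 0.0025
F(t) = 1 - 0.0025
F(t) = 0.9975

0.9975


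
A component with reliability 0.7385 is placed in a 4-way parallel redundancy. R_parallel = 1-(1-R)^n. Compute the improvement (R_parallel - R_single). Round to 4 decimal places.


R_single = 0.7385, n = 4
1 - R_single = 0.2615
(1 - R_single)^n = 0.2615^4 = 0.0047
R_parallel = 1 - 0.0047 = 0.9953
Improvement = 0.9953 - 0.7385
Improvement = 0.2568

0.2568


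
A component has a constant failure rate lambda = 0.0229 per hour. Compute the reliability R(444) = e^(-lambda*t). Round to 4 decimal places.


lambda = 0.0229
t = 444
lambda * t = 10.1676
R(t) = e^(-10.1676)
R(t) = 0.0

0.0


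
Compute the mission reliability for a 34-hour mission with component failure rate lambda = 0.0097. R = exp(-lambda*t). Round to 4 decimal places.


lambda = 0.0097
mission_time = 34
lambda * t = 0.0097 * 34 = 0.3298
R = exp(-0.3298)
R = 0.7191

0.7191


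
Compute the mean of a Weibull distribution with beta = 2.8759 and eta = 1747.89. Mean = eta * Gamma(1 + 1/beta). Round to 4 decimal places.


beta = 2.8759, eta = 1747.89
1/beta = 0.3477
1 + 1/beta = 1.3477
Gamma(1.3477) = 0.8914
Mean = 1747.89 * 0.8914
Mean = 1558.0442

1558.0442


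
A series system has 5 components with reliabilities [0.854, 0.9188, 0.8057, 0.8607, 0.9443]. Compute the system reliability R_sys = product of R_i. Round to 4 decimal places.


Components: [0.854, 0.9188, 0.8057, 0.8607, 0.9443]
After component 1 (R=0.854): product = 0.854
After component 2 (R=0.9188): product = 0.7847
After component 3 (R=0.8057): product = 0.6322
After component 4 (R=0.8607): product = 0.5441
After component 5 (R=0.9443): product = 0.5138
R_sys = 0.5138

0.5138


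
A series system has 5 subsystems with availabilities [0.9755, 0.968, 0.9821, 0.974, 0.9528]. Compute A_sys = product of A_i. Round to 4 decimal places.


Subsystems: [0.9755, 0.968, 0.9821, 0.974, 0.9528]
After subsystem 1 (A=0.9755): product = 0.9755
After subsystem 2 (A=0.968): product = 0.9443
After subsystem 3 (A=0.9821): product = 0.9274
After subsystem 4 (A=0.974): product = 0.9033
After subsystem 5 (A=0.9528): product = 0.8606
A_sys = 0.8606

0.8606


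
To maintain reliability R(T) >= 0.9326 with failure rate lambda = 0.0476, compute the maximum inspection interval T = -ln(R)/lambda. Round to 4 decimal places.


R_target = 0.9326
lambda = 0.0476
-ln(0.9326) = 0.0698
T = 0.0698 / 0.0476
T = 1.4659

1.4659


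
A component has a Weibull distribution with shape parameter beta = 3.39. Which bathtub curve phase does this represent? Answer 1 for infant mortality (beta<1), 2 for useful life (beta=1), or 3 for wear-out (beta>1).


beta = 3.39
Compare beta to 1:
beta < 1 => infant mortality (phase 1)
beta = 1 => useful life (phase 2)
beta > 1 => wear-out (phase 3)
Since beta = 3.39, this is wear-out (increasing failure rate)
Phase = 3

3


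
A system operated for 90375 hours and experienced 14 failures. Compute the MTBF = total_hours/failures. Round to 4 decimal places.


total_hours = 90375
failures = 14
MTBF = 90375 / 14
MTBF = 6455.3571

6455.3571


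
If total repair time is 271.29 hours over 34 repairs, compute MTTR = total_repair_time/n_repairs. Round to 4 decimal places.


total_repair_time = 271.29
n_repairs = 34
MTTR = 271.29 / 34
MTTR = 7.9791

7.9791


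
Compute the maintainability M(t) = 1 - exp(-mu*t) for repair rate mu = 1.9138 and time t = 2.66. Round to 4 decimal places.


mu = 1.9138, t = 2.66
mu * t = 1.9138 * 2.66 = 5.0907
exp(-5.0907) = 0.0062
M(t) = 1 - 0.0062
M(t) = 0.9938

0.9938


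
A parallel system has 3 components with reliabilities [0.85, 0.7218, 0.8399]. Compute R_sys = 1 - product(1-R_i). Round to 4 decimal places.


Components: [0.85, 0.7218, 0.8399]
(1 - 0.85) = 0.15, running product = 0.15
(1 - 0.7218) = 0.2782, running product = 0.0417
(1 - 0.8399) = 0.1601, running product = 0.0067
Product of (1-R_i) = 0.0067
R_sys = 1 - 0.0067 = 0.9933

0.9933


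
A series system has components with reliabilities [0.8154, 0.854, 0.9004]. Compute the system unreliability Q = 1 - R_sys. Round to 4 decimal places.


Components: [0.8154, 0.854, 0.9004]
After component 1: product = 0.8154
After component 2: product = 0.6964
After component 3: product = 0.627
R_sys = 0.627
Q = 1 - 0.627 = 0.373

0.373


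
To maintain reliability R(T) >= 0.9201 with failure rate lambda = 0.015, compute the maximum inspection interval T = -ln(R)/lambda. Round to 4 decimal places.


R_target = 0.9201
lambda = 0.015
-ln(0.9201) = 0.0833
T = 0.0833 / 0.015
T = 5.5515

5.5515


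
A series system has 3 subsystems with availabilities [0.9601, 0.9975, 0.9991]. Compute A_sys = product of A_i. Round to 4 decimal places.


Subsystems: [0.9601, 0.9975, 0.9991]
After subsystem 1 (A=0.9601): product = 0.9601
After subsystem 2 (A=0.9975): product = 0.9577
After subsystem 3 (A=0.9991): product = 0.9568
A_sys = 0.9568

0.9568


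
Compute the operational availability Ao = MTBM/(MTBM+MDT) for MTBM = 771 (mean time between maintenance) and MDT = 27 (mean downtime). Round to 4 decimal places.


MTBM = 771
MDT = 27
MTBM + MDT = 798
Ao = 771 / 798
Ao = 0.9662

0.9662


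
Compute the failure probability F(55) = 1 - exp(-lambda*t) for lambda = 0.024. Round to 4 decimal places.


lambda = 0.024, t = 55
lambda * t = 1.32
exp(-1.32) = 0.2671
F(t) = 1 - 0.2671
F(t) = 0.7329

0.7329


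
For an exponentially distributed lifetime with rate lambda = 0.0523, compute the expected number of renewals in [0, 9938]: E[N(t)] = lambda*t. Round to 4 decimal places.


lambda = 0.0523
t = 9938
E[N(t)] = lambda * t
E[N(t)] = 0.0523 * 9938
E[N(t)] = 519.7574

519.7574


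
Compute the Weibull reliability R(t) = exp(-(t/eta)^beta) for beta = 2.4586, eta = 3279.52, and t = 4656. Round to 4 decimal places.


beta = 2.4586, eta = 3279.52, t = 4656
t/eta = 4656 / 3279.52 = 1.4197
(t/eta)^beta = 1.4197^2.4586 = 2.367
R(t) = exp(-2.367)
R(t) = 0.0938

0.0938
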